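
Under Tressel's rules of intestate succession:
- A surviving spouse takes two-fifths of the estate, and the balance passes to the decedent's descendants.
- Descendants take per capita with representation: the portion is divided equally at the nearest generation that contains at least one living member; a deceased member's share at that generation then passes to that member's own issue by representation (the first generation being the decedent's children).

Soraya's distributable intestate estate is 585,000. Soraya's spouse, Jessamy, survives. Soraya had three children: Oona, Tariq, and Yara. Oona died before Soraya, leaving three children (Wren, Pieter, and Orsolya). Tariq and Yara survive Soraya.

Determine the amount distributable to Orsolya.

Jessamy takes two-fifths of 585,000 = 234,000. The remaining 351,000 passes to the descendants.
The descendants' portion (351,000) is divided into 3 shares of 117,000: Tariq and Yara each take 117,000; Oona's 117,000 share passes to Oona's issue.
Oona's share (117,000) is divided into 3 shares of 39,000: Wren, Pieter, and Orsolya each take 39,000.

Orsolya receives 39,000.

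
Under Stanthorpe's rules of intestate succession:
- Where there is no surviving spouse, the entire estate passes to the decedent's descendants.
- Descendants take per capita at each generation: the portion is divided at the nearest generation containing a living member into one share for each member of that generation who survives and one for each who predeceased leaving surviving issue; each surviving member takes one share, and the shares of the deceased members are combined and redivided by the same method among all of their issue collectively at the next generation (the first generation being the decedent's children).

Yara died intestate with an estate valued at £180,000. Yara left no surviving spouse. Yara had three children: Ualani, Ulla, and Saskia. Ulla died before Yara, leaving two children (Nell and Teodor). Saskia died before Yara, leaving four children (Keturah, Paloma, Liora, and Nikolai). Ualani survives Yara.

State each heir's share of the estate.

The entire £180,000 passes to the descendants.
That amount (£180,000) is divided at the children's generation into 3 shares of £60,000. Ualani takes £60,000. The 2 shares of the deceased (Ulla and Saskia) are combined into a pool of £120,000.
That pool (£120,000) is divided at the grandchildren's generation equally among Nell, Teodor, Keturah, Paloma, Liora, and Nikolai: £20,000 each.

Ualani: £60,000; Nell: £20,000; Teodor: £20,000; Keturah: £20,000; Paloma: £20,000; Liora: £20,000; Nikolai: £20,000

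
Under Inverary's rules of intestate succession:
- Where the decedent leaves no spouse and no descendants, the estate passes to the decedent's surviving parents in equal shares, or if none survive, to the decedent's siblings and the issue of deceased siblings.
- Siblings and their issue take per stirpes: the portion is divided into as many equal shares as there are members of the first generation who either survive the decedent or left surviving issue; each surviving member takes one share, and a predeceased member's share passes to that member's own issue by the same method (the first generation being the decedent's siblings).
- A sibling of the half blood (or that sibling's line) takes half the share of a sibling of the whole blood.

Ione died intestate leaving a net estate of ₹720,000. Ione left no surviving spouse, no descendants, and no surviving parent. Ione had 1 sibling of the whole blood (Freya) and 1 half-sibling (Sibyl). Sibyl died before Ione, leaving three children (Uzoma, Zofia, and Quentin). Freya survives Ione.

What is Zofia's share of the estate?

The entire ₹720,000 passes to the siblings and their issue.
Counting each half-blood sibling's line as half a unit, there are 3/2 units in ₹720,000, so one unit is ₹480,000. Whole-blood lines (Freya) take ₹480,000 each; half-blood lines (Sibyl) take ₹240,000 each.
Sibyl's share (₹240,000) is divided into 3 shares of ₹80,000: Uzoma, Zofia, and Quentin each take ₹80,000.

Zofia receives ₹80,000.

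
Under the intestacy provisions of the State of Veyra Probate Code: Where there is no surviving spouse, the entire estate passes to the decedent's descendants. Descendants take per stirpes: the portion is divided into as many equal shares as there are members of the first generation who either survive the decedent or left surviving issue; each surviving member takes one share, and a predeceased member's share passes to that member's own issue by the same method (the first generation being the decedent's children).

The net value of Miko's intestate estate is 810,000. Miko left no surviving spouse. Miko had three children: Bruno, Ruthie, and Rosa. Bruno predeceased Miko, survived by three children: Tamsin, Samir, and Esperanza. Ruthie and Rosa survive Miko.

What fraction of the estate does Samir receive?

The entire 810,000 passes to the descendants.
That amount (810,000) is divided into 3 shares of 270,000: Ruthie and Rosa each take 270,000; Bruno's 270,000 share passes to Bruno's issue.
Bruno's share (270,000) is divided into 3 shares of 90,000: Tamsin, Samir, and Esperanza each take 90,000.

Samir receives 1/9 of the estate.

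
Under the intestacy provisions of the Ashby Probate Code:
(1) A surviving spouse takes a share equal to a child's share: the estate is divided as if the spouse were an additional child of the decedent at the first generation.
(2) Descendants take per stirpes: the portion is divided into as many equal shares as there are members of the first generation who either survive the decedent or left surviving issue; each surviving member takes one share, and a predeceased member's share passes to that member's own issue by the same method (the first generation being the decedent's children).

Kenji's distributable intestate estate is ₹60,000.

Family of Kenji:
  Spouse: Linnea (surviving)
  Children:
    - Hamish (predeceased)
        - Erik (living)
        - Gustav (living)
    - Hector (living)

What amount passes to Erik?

The spouse counts as an additional share at the children's level, so there are 3 primary shares of ₹20,000. Linnea takes one such share (₹20,000).
The children's combined portion (₹40,000) is divided into 2 shares of ₹20,000: Hector takes ₹20,000; Hamish's ₹20,000 share passes to Hamish's issue.
Hamish's share (₹20,000) is divided into 2 shares of ₹10,000: Erik and Gustav each take ₹10,000.

Erik receives ₹10,000.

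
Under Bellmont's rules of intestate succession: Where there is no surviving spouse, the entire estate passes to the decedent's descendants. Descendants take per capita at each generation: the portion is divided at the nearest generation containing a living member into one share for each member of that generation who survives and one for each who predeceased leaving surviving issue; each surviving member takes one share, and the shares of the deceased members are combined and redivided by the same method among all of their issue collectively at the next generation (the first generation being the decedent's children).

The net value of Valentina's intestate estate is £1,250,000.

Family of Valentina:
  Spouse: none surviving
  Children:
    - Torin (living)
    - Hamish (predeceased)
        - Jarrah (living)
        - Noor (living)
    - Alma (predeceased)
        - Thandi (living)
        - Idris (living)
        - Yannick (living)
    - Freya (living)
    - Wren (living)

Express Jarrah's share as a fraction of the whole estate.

Jarrah receives 2/25 of the estate.

The entire £1,250,000 passes to the descendants.
That amount (£1,250,000) is divided at the children's generation into 5 shares of £250,000. Torin, Freya, and Wren each take £250,000. The 2 shares of the deceased (Hamish and Alma) are combined into a pool of £500,000.
That pool (£500,000) is divided at the grandchildren's generation equally among Jarrah, Noor, Thandi, Idris, and Yannick: £100,000 each.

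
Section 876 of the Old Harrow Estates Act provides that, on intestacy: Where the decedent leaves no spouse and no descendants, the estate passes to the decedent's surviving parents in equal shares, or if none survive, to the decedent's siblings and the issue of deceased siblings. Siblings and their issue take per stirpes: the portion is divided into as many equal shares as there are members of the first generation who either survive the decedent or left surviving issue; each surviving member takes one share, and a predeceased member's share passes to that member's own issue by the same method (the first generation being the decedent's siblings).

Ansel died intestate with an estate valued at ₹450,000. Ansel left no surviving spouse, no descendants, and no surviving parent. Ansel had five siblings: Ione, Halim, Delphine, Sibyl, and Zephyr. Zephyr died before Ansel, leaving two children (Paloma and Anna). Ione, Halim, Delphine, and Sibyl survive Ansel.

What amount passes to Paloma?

The entire ₹450,000 passes to the siblings and their issue.
That amount (₹450,000) is divided into 5 shares of ₹90,000: Ione, Halim, Delphine, and Sibyl each take ₹90,000; Zephyr's ₹90,000 share passes to Zephyr's issue.
Zephyr's share (₹90,000) is divided into 2 shares of ₹45,000: Paloma and Anna each take ₹45,000.

Paloma receives ₹45,000.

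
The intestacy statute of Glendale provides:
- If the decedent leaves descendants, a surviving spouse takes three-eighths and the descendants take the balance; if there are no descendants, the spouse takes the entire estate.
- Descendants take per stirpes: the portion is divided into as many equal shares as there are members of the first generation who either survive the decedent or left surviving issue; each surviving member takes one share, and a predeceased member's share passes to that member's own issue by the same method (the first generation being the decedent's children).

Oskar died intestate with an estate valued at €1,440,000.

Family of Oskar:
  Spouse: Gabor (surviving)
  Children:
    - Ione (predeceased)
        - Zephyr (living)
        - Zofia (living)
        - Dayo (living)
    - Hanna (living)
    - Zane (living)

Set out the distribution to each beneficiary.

Gabor takes three-eighths of €1,440,000 = €540,000. The remaining €900,000 passes to the descendants.
The descendants' portion (€900,000) is divided into 3 shares of €300,000: Hanna and Zane each take €300,000; Ione's €300,000 share passes to Ione's issue.
Ione's share (€300,000) is divided into 3 shares of €100,000: Zephyr, Zofia, and Dayo each take €100,000.

Gabor: €540,000; Zephyr: €100,000; Zofia: €100,000; Dayo: €100,000; Hanna: €300,000; Zane: €300,000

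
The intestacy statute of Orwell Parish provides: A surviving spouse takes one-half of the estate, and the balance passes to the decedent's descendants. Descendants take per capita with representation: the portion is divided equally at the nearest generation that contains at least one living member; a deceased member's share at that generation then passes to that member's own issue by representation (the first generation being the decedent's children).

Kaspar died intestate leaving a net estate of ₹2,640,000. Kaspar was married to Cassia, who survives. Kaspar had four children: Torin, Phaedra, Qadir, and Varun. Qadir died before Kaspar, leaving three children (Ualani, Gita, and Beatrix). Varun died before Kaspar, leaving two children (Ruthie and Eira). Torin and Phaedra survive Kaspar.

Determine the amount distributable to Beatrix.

Beatrix receives ₹110,000.

Cassia takes one-half of ₹2,640,000 = ₹1,320,000. The remaining ₹1,320,000 passes to the descendants.
The descendants' portion (₹1,320,000) is divided into 4 shares of ₹330,000: Torin and Phaedra each take ₹330,000; Qadir's ₹330,000 share passes to Qadir's issue; Varun's ₹330,000 share passes to Varun's issue.
Qadir's share (₹330,000) is divided into 3 shares of ₹110,000: Ualani, Gita, and Beatrix each take ₹110,000.
Varun's share (₹330,000) is divided into 2 shares of ₹165,000: Ruthie and Eira each take ₹165,000.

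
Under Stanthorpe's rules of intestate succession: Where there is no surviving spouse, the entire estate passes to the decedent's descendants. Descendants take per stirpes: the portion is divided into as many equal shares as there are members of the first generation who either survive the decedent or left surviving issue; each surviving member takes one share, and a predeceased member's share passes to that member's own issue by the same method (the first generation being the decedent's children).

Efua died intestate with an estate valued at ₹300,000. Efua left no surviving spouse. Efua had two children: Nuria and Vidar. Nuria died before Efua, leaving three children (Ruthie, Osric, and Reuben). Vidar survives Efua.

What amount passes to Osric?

The entire ₹300,000 passes to the descendants.
That amount (₹300,000) is divided into 2 shares of ₹150,000: Vidar takes ₹150,000; Nuria's ₹150,000 share passes to Nuria's issue.
Nuria's share (₹150,000) is divided into 3 shares of ₹50,000: Ruthie, Osric, and Reuben each take ₹50,000.

Osric receives ₹50,000.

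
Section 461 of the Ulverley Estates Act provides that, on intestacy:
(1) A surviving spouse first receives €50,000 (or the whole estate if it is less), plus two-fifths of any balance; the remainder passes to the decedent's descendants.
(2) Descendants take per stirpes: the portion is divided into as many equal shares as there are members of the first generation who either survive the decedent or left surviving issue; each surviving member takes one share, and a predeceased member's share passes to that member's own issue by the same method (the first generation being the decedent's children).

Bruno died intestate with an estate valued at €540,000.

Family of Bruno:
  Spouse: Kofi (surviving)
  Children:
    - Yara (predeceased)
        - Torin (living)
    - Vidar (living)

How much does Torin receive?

Kofi first takes €50,000, leaving a balance of €490,000. Kofi then takes two-fifths of the balance (€196,000), for a total of €246,000. The remaining €294,000 passes to the descendants.
The descendants' portion (€294,000) is divided into 2 shares of €147,000: Vidar takes €147,000; Yara's €147,000 share passes to Yara's issue.
Yara's share (€147,000) passes entirely to Torin.

Torin receives €147,000.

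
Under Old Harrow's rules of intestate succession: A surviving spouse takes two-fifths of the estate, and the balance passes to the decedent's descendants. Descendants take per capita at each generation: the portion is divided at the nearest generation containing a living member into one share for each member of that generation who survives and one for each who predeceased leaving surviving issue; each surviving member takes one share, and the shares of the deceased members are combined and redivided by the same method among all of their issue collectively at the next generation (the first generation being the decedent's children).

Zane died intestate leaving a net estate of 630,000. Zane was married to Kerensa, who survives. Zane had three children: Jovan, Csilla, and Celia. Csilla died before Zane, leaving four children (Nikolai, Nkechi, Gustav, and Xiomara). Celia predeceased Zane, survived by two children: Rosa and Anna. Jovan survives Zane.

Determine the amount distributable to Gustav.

Gustav receives 42,000.

Kerensa takes two-fifths of 630,000 = 252,000. The remaining 378,000 passes to the descendants.
The descendants' portion (378,000) is divided at the children's generation into 3 shares of 126,000. Jovan takes 126,000. The 2 shares of the deceased (Csilla and Celia) are combined into a pool of 252,000.
That pool (252,000) is divided at the grandchildren's generation equally among Nikolai, Nkechi, Gustav, Xiomara, Rosa, and Anna: 42,000 each.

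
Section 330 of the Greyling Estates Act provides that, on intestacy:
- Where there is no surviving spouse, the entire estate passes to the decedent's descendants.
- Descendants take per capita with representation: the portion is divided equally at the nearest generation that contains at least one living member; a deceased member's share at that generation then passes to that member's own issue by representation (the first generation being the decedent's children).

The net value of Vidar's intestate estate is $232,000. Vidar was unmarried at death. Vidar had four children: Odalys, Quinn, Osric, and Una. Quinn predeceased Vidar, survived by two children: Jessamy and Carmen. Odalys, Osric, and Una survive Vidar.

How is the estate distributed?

Odalys: $58,000; Jessamy: $29,000; Carmen: $29,000; Osric: $58,000; Una: $58,000

The entire $232,000 passes to the descendants.
That amount ($232,000) is divided into 4 shares of $58,000: Odalys, Osric, and Una each take $58,000; Quinn's $58,000 share passes to Quinn's issue.
Quinn's share ($58,000) is divided into 2 shares of $29,000: Jessamy and Carmen each take $29,000.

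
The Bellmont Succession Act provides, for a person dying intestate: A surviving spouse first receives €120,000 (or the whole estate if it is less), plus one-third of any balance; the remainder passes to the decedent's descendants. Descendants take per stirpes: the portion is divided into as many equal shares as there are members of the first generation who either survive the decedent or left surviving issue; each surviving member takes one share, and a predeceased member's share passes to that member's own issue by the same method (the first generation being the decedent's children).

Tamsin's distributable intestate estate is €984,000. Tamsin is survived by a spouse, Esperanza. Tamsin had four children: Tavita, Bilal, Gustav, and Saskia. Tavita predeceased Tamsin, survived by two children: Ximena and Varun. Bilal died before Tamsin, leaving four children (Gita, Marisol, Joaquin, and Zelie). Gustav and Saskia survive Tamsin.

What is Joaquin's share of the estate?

Joaquin receives €36,000.

Esperanza first takes €120,000, leaving a balance of €864,000. Esperanza then takes one-third of the balance (€288,000), for a total of €408,000. The remaining €576,000 passes to the descendants.
The descendants' portion (€576,000) is divided into 4 shares of €144,000: Gustav and Saskia each take €144,000; Tavita's €144,000 share passes to Tavita's issue; Bilal's €144,000 share passes to Bilal's issue.
Tavita's share (€144,000) is divided into 2 shares of €72,000: Ximena and Varun each take €72,000.
Bilal's share (€144,000) is divided into 4 shares of €36,000: Gita, Marisol, Joaquin, and Zelie each take €36,000.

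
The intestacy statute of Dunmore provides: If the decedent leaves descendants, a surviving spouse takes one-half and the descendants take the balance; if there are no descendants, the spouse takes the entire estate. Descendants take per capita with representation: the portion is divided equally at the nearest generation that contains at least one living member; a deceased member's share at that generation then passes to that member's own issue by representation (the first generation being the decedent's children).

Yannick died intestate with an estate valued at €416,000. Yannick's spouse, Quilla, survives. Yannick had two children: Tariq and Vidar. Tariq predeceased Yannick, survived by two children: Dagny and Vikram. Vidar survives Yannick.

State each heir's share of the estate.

Quilla: €208,000; Dagny: €52,000; Vikram: €52,000; Vidar: €104,000

Quilla takes one-half of €416,000 = €208,000. The remaining €208,000 passes to the descendants.
The descendants' portion (€208,000) is divided into 2 shares of €104,000: Vidar takes €104,000; Tariq's €104,000 share passes to Tariq's issue.
Tariq's share (€104,000) is divided into 2 shares of €52,000: Dagny and Vikram each take €52,000.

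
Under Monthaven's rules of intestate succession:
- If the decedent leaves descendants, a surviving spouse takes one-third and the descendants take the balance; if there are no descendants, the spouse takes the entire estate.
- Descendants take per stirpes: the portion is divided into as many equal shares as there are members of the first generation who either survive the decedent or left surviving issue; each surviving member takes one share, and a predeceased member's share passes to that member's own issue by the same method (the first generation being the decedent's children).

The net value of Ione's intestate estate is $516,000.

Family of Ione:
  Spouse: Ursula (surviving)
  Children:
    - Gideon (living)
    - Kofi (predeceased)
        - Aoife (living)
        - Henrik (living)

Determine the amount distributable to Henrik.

Henrik receives $86,000.

Ursula takes one-third of $516,000 = $172,000. The remaining $344,000 passes to the descendants.
The descendants' portion ($344,000) is divided into 2 shares of $172,000: Gideon takes $172,000; Kofi's $172,000 share passes to Kofi's issue.
Kofi's share ($172,000) is divided into 2 shares of $86,000: Aoife and Henrik each take $86,000.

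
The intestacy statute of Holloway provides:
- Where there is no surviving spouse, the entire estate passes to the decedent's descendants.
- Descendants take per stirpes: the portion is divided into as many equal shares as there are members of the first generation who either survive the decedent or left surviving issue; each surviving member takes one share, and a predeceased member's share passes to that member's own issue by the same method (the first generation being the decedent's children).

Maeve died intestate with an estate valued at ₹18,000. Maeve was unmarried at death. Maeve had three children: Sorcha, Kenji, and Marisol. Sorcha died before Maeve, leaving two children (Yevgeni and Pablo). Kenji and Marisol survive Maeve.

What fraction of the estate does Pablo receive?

The entire ₹18,000 passes to the descendants.
That amount (₹18,000) is divided into 3 shares of ₹6,000: Kenji and Marisol each take ₹6,000; Sorcha's ₹6,000 share passes to Sorcha's issue.
Sorcha's share (₹6,000) is divided into 2 shares of ₹3,000: Yevgeni and Pablo each take ₹3,000.

Pablo receives 1/6 of the estate.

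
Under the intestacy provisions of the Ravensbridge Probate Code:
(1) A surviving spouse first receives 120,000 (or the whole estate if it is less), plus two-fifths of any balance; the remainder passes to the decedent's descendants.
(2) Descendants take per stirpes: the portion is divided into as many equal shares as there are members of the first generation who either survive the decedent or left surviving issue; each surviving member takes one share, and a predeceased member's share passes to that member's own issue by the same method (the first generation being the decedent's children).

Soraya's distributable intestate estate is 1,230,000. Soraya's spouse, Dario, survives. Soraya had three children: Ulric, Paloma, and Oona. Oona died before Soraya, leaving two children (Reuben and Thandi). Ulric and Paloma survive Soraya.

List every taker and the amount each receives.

Dario: 564,000; Ulric: 222,000; Paloma: 222,000; Reuben: 111,000; Thandi: 111,000

Dario first takes 120,000, leaving a balance of 1,110,000. Dario then takes two-fifths of the balance (444,000), for a total of 564,000. The remaining 666,000 passes to the descendants.
The descendants' portion (666,000) is divided into 3 shares of 222,000: Ulric and Paloma each take 222,000; Oona's 222,000 share passes to Oona's issue.
Oona's share (222,000) is divided into 2 shares of 111,000: Reuben and Thandi each take 111,000.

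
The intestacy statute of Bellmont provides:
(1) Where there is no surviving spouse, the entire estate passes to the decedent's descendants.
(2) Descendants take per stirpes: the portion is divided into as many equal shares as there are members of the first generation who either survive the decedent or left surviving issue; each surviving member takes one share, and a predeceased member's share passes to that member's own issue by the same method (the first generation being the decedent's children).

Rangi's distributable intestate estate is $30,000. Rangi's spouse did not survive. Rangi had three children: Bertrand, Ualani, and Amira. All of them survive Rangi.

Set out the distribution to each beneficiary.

Bertrand: $10,000; Ualani: $10,000; Amira: $10,000

The entire $30,000 passes to the descendants.
That amount ($30,000) is divided into 3 shares of $10,000: Bertrand, Ualani, and Amira each take $10,000.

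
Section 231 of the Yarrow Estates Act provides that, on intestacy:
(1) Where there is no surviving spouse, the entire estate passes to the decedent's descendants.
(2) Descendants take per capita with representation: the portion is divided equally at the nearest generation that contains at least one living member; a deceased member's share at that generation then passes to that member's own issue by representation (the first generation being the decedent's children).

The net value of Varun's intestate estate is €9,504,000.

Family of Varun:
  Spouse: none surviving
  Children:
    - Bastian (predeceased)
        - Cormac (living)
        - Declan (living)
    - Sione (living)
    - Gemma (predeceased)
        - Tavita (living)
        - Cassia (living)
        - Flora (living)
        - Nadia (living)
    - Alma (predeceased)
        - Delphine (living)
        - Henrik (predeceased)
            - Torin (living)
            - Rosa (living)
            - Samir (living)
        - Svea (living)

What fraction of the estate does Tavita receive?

The entire €9,504,000 passes to the descendants.
That amount (€9,504,000) is divided into 4 shares of €2,376,000: Sione takes €2,376,000; Bastian's €2,376,000 share passes to Bastian's issue; Gemma's €2,376,000 share passes to Gemma's issue; Alma's €2,376,000 share passes to Alma's issue.
Bastian's share (€2,376,000) is divided into 2 shares of €1,188,000: Cormac and Declan each take €1,188,000.
Gemma's share (€2,376,000) is divided into 4 shares of €594,000: Tavita, Cassia, Flora, and Nadia each take €594,000.
Alma's share (€2,376,000) is divided into 3 shares of €792,000: Delphine and Svea each take €792,000; Henrik's €792,000 share passes to Henrik's issue.
Henrik's share (€792,000) is divided into 3 shares of €264,000: Torin, Rosa, and Samir each take €264,000.

Tavita receives 1/16 of the estate.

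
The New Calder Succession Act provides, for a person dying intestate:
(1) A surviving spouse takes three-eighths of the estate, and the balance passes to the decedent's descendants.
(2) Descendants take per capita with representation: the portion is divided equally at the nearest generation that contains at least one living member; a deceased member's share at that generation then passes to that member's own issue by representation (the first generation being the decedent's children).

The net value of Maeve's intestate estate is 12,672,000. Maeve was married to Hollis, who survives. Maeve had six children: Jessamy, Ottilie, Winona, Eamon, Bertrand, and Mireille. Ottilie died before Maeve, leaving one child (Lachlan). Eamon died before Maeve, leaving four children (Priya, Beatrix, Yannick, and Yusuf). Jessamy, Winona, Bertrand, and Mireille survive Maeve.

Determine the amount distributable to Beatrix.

Beatrix receives 330,000.

Hollis takes three-eighths of 12,672,000 = 4,752,000. The remaining 7,920,000 passes to the descendants.
The descendants' portion (7,920,000) is divided into 6 shares of 1,320,000: Jessamy, Winona, Bertrand, and Mireille each take 1,320,000; Ottilie's 1,320,000 share passes to Ottilie's issue; Eamon's 1,320,000 share passes to Eamon's issue.
Ottilie's share (1,320,000) passes entirely to Lachlan.
Eamon's share (1,320,000) is divided into 4 shares of 330,000: Priya, Beatrix, Yannick, and Yusuf each take 330,000.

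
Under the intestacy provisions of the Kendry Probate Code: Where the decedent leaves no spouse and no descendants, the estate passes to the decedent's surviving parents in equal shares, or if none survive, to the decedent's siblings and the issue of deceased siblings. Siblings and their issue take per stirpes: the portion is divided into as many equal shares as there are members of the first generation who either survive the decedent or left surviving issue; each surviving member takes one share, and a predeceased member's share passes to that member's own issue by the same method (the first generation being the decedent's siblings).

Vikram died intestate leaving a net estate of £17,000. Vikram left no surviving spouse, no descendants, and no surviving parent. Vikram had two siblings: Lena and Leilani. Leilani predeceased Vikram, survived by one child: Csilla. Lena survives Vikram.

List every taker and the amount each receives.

Lena: £8,500; Csilla: £8,500

The entire £17,000 passes to the siblings and their issue.
That amount (£17,000) is divided into 2 shares of £8,500: Lena takes £8,500; Leilani's £8,500 share passes to Leilani's issue.
Leilani's share (£8,500) passes entirely to Csilla.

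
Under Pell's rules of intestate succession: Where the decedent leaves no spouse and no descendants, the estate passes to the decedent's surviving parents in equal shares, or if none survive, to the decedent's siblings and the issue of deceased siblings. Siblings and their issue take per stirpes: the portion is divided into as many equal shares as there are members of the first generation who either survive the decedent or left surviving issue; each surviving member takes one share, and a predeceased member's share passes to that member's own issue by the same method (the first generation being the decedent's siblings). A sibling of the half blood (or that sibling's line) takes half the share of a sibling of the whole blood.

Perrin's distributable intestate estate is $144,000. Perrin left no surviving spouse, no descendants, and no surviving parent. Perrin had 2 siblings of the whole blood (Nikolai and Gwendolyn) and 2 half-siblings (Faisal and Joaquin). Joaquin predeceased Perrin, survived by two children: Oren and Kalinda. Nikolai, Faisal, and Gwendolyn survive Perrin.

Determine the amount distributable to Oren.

The entire $144,000 passes to the siblings and their issue.
Counting each half-blood sibling's line as half a unit, there are 3 units in $144,000, so one unit is $48,000. Whole-blood lines (Nikolai and Gwendolyn) take $48,000 each; half-blood lines (Faisal and Joaquin) take $24,000 each.
Joaquin's share ($24,000) is divided into 2 shares of $12,000: Oren and Kalinda each take $12,000.

Oren receives $12,000.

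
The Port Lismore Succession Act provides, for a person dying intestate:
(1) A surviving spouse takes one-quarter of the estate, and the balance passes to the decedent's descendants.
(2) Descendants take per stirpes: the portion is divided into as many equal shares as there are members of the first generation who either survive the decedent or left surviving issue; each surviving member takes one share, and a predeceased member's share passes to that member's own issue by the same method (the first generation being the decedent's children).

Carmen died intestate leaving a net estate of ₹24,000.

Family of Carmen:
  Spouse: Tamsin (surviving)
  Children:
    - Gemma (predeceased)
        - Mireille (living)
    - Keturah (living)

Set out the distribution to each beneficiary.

Tamsin: ₹6,000; Mireille: ₹9,000; Keturah: ₹9,000

Tamsin takes one-quarter of ₹24,000 = ₹6,000. The remaining ₹18,000 passes to the descendants.
The descendants' portion (₹18,000) is divided into 2 shares of ₹9,000: Keturah takes ₹9,000; Gemma's ₹9,000 share passes to Gemma's issue.
Gemma's share (₹9,000) passes entirely to Mireille.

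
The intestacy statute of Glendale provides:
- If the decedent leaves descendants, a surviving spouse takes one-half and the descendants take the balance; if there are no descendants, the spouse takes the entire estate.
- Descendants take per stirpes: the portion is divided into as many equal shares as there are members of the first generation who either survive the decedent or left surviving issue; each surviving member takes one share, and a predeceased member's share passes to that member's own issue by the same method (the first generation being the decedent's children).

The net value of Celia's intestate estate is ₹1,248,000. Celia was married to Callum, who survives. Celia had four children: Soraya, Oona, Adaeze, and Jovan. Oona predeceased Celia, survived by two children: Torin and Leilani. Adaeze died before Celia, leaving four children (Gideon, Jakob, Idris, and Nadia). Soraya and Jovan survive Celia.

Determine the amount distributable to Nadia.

Nadia receives ₹39,000.

Callum takes one-half of ₹1,248,000 = ₹624,000. The remaining ₹624,000 passes to the descendants.
The descendants' portion (₹624,000) is divided into 4 shares of ₹156,000: Soraya and Jovan each take ₹156,000; Oona's ₹156,000 share passes to Oona's issue; Adaeze's ₹156,000 share passes to Adaeze's issue.
Oona's share (₹156,000) is divided into 2 shares of ₹78,000: Torin and Leilani each take ₹78,000.
Adaeze's share (₹156,000) is divided into 4 shares of ₹39,000: Gideon, Jakob, Idris, and Nadia each take ₹39,000.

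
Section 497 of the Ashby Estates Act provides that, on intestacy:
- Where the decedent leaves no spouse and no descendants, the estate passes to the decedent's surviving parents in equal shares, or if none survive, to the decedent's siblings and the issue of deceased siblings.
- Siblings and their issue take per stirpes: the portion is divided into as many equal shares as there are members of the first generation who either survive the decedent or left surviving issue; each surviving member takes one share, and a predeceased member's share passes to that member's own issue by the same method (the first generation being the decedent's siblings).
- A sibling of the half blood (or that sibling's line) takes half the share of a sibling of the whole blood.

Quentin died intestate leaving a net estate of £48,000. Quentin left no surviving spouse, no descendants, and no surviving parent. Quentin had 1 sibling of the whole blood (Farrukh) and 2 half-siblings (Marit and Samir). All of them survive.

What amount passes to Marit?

The entire £48,000 passes to the siblings and their issue.
Counting each half-blood sibling's line as half a unit, there are 2 units in £48,000, so one unit is £24,000. Whole-blood lines (Farrukh) take £24,000 each; half-blood lines (Marit and Samir) take £12,000 each.

Marit receives £12,000.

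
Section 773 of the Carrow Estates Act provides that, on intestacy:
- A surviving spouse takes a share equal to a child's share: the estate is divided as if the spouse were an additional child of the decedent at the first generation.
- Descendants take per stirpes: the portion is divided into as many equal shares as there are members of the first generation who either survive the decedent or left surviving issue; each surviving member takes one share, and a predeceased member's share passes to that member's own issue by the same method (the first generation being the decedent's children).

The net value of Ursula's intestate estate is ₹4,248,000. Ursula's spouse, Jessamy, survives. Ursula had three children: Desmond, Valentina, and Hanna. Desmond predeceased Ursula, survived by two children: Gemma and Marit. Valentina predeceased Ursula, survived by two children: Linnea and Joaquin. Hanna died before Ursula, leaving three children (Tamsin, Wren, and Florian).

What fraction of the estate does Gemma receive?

Gemma receives 1/8 of the estate.

The spouse counts as an additional share at the children's level, so there are 4 primary shares of ₹1,062,000. Jessamy takes one such share (₹1,062,000).
The children's combined portion (₹3,186,000) is divided into 3 shares of ₹1,062,000: Desmond's ₹1,062,000 share passes to Desmond's issue; Valentina's ₹1,062,000 share passes to Valentina's issue; Hanna's ₹1,062,000 share passes to Hanna's issue.
Desmond's share (₹1,062,000) is divided into 2 shares of ₹531,000: Gemma and Marit each take ₹531,000.
Valentina's share (₹1,062,000) is divided into 2 shares of ₹531,000: Linnea and Joaquin each take ₹531,000.
Hanna's share (₹1,062,000) is divided into 3 shares of ₹354,000: Tamsin, Wren, and Florian each take ₹354,000.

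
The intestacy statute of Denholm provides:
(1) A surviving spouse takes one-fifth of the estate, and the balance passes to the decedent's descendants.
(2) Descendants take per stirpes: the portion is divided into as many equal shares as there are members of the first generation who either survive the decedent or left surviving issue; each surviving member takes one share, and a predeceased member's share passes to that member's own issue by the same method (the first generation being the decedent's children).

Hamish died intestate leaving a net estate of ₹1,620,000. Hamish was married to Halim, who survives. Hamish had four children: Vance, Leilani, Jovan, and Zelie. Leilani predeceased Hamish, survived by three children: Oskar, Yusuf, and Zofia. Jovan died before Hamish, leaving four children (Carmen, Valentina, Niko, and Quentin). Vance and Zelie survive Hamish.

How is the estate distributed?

Halim: ₹324,000; Vance: ₹324,000; Oskar: ₹108,000; Yusuf: ₹108,000; Zofia: ₹108,000; Carmen: ₹81,000; Valentina: ₹81,000; Niko: ₹81,000; Quentin: ₹81,000; Zelie: ₹324,000

Halim takes one-fifth of ₹1,620,000 = ₹324,000. The remaining ₹1,296,000 passes to the descendants.
The descendants' portion (₹1,296,000) is divided into 4 shares of ₹324,000: Vance and Zelie each take ₹324,000; Leilani's ₹324,000 share passes to Leilani's issue; Jovan's ₹324,000 share passes to Jovan's issue.
Leilani's share (₹324,000) is divided into 3 shares of ₹108,000: Oskar, Yusuf, and Zofia each take ₹108,000.
Jovan's share (₹324,000) is divided into 4 shares of ₹81,000: Carmen, Valentina, Niko, and Quentin each take ₹81,000.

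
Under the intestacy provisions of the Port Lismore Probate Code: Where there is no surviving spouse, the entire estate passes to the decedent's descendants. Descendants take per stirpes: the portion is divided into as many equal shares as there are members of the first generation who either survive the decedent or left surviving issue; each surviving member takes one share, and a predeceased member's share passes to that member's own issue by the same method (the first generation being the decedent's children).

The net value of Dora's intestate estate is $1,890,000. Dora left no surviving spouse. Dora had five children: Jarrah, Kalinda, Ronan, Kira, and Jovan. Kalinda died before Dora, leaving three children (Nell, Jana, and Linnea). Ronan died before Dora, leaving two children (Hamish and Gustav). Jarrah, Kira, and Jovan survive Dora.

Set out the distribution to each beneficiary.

The entire $1,890,000 passes to the descendants.
That amount ($1,890,000) is divided into 5 shares of $378,000: Jarrah, Kira, and Jovan each take $378,000; Kalinda's $378,000 share passes to Kalinda's issue; Ronan's $378,000 share passes to Ronan's issue.
Kalinda's share ($378,000) is divided into 3 shares of $126,000: Nell, Jana, and Linnea each take $126,000.
Ronan's share ($378,000) is divided into 2 shares of $189,000: Hamish and Gustav each take $189,000.

Jarrah: $378,000; Nell: $126,000; Jana: $126,000; Linnea: $126,000; Hamish: $189,000; Gustav: $189,000; Kira: $378,000; Jovan: $378,000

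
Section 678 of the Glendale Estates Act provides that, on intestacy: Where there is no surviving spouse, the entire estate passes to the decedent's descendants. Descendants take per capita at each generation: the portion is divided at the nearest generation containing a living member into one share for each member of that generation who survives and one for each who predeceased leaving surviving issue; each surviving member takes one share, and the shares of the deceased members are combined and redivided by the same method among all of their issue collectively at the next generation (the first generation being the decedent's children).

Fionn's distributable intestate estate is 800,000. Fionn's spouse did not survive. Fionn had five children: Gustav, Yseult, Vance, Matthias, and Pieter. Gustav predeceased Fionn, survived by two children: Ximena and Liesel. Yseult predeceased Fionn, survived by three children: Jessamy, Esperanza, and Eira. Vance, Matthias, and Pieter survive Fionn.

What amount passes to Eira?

Eira receives 64,000.

The entire 800,000 passes to the descendants.
That amount (800,000) is divided at the children's generation into 5 shares of 160,000. Vance, Matthias, and Pieter each take 160,000. The 2 shares of the deceased (Gustav and Yseult) are combined into a pool of 320,000.
That pool (320,000) is divided at the grandchildren's generation equally among Ximena, Liesel, Jessamy, Esperanza, and Eira: 64,000 each.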